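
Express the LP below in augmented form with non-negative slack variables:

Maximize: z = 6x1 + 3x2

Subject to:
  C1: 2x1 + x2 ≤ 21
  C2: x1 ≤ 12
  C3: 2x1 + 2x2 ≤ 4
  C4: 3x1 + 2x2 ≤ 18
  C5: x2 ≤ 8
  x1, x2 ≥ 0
max z = 6x1 + 3x2

s.t.
  2x1 + x2 + s1 = 21
  x1 + s2 = 12
  2x1 + 2x2 + s3 = 4
  3x1 + 2x2 + s4 = 18
  x2 + s5 = 8
  x1, x2, s1, s2, s3, s4, s5 ≥ 0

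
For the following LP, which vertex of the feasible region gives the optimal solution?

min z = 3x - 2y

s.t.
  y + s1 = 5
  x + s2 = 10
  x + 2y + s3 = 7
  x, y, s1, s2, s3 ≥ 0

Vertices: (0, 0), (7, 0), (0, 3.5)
Evaluating z = 3x - 2y at each vertex:
  (0, 0): z = 0
  (7, 0): z = 21
  (0, 3.5): z = -7

The smallest value is z = -7, attained at (0, 3.5).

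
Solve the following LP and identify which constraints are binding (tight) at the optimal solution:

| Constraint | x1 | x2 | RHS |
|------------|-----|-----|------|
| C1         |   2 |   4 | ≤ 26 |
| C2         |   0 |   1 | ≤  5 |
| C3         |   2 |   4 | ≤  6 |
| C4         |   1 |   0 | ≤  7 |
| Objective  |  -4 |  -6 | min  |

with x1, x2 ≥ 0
Optimal: x1 = 3, x2 = 0
Binding: C3, x2 ≥ 0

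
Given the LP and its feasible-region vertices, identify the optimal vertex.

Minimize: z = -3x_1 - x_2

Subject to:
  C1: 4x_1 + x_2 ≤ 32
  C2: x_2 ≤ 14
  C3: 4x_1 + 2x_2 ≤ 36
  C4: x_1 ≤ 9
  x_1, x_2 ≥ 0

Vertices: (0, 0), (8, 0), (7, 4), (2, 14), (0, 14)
Evaluating z = -3x_1 - x_2 at each vertex:
  (0, 0): z = 0
  (8, 0): z = -24
  (7, 4): z = -25
  (2, 14): z = -20
  (0, 14): z = -14

The smallest value is z = -25, attained at (7, 4).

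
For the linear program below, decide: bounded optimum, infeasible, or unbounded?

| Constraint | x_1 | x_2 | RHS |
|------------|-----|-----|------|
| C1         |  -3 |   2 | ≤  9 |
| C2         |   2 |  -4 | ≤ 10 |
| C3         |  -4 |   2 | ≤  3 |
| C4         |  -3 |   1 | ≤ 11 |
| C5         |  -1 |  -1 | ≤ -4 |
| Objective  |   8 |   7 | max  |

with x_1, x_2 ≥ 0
Feasible point: (1, 3) satisfies every constraint, so the LP is feasible.
Direction d = (1, 1): for each constraint row a, a·d ≤ 0 —
  (-3)(1) + (2)(1) = -1 ≤ 0
  (2)(1) + (-4)(1) = -2 ≤ 0
  (-4)(1) + (2)(1) = -2 ≤ 0
  (-3)(1) + (1)(1) = -2 ≤ 0
  (-1)(1) + (-1)(1) = -2 ≤ 0
and d ≥ 0, so (1, 3) + t·d stays feasible for every t ≥ 0. Along this ray z = 8x_1 + 7x_2 changes by 15 per unit t, so z → +∞.

Unbounded: there is a feasible ray along which z → +∞.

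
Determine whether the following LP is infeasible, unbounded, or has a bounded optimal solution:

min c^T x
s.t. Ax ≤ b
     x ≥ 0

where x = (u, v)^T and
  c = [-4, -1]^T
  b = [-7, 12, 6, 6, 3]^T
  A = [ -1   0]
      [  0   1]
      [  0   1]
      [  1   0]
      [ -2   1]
One constraint requires u ≤ 6, while the constraint -u ≤ -7 is equivalent to u ≥ 7. Together they would need 7 ≤ u ≤ 6, which is impossible since 7 > 6. No point satisfies all constraints.

Infeasible: no point satisfies all constraints simultaneously.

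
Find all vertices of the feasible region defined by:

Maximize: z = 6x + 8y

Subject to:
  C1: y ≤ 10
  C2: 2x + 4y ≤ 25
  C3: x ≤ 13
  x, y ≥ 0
Each vertex is the intersection of two constraint boundaries that also satisfies all remaining constraints:
  x = 0 and y = 0 → (0, 0)
  2x + 4y = 25 and y = 0 → (12.5, 0)
  2x + 4y = 25 and x = 0 → (0, 6.25)

Vertices: (0, 0), (12.5, 0), (0, 6.25)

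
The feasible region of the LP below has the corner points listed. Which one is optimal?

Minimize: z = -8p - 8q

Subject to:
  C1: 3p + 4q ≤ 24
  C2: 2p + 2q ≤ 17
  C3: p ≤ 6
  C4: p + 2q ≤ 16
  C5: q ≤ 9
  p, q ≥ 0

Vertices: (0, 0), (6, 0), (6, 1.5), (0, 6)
Evaluating z = -8p - 8q at each vertex:
  (0, 0): z = 0
  (6, 0): z = -48
  (6, 1.5): z = -60
  (0, 6): z = -48

The smallest value is z = -60, attained at (6, 1.5).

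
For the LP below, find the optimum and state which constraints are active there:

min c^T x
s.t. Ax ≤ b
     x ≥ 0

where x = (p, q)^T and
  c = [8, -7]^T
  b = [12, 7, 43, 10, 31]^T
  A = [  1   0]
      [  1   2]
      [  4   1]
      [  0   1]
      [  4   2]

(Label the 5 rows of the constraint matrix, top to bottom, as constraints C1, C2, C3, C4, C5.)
Optimal: p = 0, q = 3.5
Binding: C2, p ≥ 0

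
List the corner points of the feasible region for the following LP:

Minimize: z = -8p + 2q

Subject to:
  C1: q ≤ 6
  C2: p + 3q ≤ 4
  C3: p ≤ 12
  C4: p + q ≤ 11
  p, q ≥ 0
Each vertex is the intersection of two constraint boundaries that also satisfies all remaining constraints:
  p = 0 and q = 0 → (0, 0)
  p + 3q = 4 and q = 0 → (4, 0)
  p + 3q = 4 and p = 0 → (0, 1.333)

Vertices: (0, 0), (4, 0), (0, 1.333)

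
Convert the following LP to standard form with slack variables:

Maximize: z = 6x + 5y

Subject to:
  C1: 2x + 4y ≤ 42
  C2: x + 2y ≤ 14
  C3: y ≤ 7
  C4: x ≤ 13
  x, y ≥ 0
max z = 6x + 5y

s.t.
  2x + 4y + s1 = 42
  x + 2y + s2 = 14
  y + s3 = 7
  x + s4 = 13
  x, y, s1, s2, s3, s4 ≥ 0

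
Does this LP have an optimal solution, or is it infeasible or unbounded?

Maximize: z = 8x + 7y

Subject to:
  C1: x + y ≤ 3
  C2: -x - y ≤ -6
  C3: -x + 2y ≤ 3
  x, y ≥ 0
C1 requires x + y ≤ 3, while C2 (-x - y ≤ -6) is equivalent to x + y ≥ 6. Together they would need 6 ≤ x + y ≤ 3, which is impossible since 6 > 3. No point satisfies all constraints.

Infeasible — the constraint set is empty.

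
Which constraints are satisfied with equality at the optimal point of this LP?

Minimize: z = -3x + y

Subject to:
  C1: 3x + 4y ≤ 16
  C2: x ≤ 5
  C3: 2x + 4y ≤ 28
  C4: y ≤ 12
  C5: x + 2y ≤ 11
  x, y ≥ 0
Optimal: x = 5, y = 0
Slack at optimum:
  C1: slack = 1
  C2: slack = 0 (binding)
  C3: slack = 18
  C4: slack = 12
  C5: slack = 6
  x ≥ 0: x = 5
  y ≥ 0: y = 0 (binding)
Binding constraints: C2, y ≥ 0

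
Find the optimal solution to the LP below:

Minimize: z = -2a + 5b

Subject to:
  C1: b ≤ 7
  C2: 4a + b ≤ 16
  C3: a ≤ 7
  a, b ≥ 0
Each vertex is the intersection of two constraint boundaries that also satisfies all remaining constraints:
  a = 0 and b = 0 → (0, 0)
  4a + b = 16 and b = 0 → (4, 0)
  b = 7 and 4a + b = 16 → (2.25, 7)
  b = 7 and a = 0 → (0, 7)

Evaluating z = -2a + 5b at each vertex:
  (0, 0): z = 0
  (4, 0): z = -8
  (2.25, 7): z = 30.5
  (0, 7): z = 35

The minimum is at (4, 0) with z = -8.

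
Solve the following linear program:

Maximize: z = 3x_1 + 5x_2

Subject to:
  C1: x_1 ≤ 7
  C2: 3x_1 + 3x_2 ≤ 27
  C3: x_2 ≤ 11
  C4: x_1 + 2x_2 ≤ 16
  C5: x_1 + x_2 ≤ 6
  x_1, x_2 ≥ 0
Each vertex is the intersection of two constraint boundaries that also satisfies all remaining constraints:
  x_1 = 0 and x_2 = 0 → (0, 0)
  x_1 + x_2 = 6 and x_2 = 0 → (6, 0)
  x_1 + x_2 = 6 and x_1 = 0 → (0, 6)

Evaluating z = 3x_1 + 5x_2 at each vertex:
  (0, 0): z = 0
  (6, 0): z = 18
  (0, 6): z = 30

The maximum is at (0, 6) with z = 30.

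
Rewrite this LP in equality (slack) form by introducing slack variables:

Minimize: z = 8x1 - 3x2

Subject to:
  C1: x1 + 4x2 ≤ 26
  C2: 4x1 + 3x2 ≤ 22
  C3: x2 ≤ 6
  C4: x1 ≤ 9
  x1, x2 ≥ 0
min z = 8x1 - 3x2

s.t.
  x1 + 4x2 + s1 = 26
  4x1 + 3x2 + s2 = 22
  x2 + s3 = 6
  x1 + s4 = 9
  x1, x2, s1, s2, s3, s4 ≥ 0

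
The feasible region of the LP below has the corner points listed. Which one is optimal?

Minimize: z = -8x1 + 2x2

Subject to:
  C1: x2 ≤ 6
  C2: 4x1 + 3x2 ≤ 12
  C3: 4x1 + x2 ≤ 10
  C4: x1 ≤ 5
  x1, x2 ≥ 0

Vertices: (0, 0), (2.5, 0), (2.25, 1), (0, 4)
Evaluating z = -8x1 + 2x2 at each vertex:
  (0, 0): z = 0
  (2.5, 0): z = -20
  (2.25, 1): z = -16
  (0, 4): z = 8

The smallest value is z = -20, attained at (2.5, 0).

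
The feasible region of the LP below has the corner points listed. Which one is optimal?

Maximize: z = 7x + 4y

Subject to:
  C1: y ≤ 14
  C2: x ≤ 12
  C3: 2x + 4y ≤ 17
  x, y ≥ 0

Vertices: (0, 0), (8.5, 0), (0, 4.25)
Evaluating z = 7x + 4y at each vertex:
  (0, 0): z = 0
  (8.5, 0): z = 59.5
  (0, 4.25): z = 17

The largest value is z = 59.5, attained at (8.5, 0).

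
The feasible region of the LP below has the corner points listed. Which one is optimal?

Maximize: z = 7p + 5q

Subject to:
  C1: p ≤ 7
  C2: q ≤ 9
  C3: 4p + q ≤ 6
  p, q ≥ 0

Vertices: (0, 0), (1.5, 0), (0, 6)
Evaluating z = 7p + 5q at each vertex:
  (0, 0): z = 0
  (1.5, 0): z = 10.5
  (0, 6): z = 30

The largest value is z = 30, attained at (0, 6).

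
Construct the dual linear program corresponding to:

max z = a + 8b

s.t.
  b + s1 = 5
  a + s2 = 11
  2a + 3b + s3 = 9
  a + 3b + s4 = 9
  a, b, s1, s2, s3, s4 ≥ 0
Minimize: z = 5y1 + 11y2 + 9y3 + 9y4

Subject to:
  C1: -y2 - 2y3 - y4 ≤ -1
  C2: -y1 - 3y3 - 3y4 ≤ -8
  y1, y2, y3, y4 ≥ 0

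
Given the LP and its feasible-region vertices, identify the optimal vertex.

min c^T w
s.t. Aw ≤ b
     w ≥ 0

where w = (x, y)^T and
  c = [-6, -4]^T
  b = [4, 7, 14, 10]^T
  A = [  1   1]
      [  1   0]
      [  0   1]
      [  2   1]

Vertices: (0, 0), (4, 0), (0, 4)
(4, 0) with z = -24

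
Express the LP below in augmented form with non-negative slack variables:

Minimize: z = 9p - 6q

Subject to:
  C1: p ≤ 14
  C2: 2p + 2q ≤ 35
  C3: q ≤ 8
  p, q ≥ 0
min z = 9p - 6q

s.t.
  p + s1 = 14
  2p + 2q + s2 = 35
  q + s3 = 8
  p, q, s1, s2, s3 ≥ 0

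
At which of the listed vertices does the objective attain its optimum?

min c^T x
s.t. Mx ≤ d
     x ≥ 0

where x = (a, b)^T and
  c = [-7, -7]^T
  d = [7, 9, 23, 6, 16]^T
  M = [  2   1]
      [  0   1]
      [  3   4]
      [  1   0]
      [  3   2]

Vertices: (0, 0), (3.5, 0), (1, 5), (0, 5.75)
Evaluating z = -7a - 7b at each vertex:
  (0, 0): z = 0
  (3.5, 0): z = -24.5
  (1, 5): z = -42
  (0, 5.75): z = -40.25

The smallest value is z = -42, attained at (1, 5).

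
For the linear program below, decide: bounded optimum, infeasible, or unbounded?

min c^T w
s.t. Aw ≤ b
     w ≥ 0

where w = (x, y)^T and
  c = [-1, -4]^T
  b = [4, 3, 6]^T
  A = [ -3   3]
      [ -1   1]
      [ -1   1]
Feasible point: (0, 0) satisfies every constraint, so the LP is feasible.
Direction d = (1, 0): for each constraint row a, a·d ≤ 0 —
  (-3)(1) + (3)(0) = -3 ≤ 0
  (-1)(1) + (1)(0) = -1 ≤ 0
  (-1)(1) + (1)(0) = -1 ≤ 0
and d ≥ 0, so (0, 0) + t·d stays feasible for every t ≥ 0. Along this ray z = -x - 4y changes by -1 per unit t, so z → −∞.

Unbounded: there is a feasible ray along which z → −∞.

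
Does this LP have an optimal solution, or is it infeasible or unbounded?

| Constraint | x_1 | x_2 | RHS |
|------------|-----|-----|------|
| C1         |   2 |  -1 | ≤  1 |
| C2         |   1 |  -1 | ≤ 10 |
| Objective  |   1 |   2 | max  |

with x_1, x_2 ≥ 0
Feasible point: (0, 0) satisfies every constraint, so the LP is feasible.
Direction d = (0, 1): for each constraint row a, a·d ≤ 0 —
  (2)(0) + (-1)(1) = -1 ≤ 0
  (1)(0) + (-1)(1) = -1 ≤ 0
and d ≥ 0, so (0, 0) + t·d stays feasible for every t ≥ 0. Along this ray z = x_1 + 2x_2 changes by 2 per unit t, so z → +∞.

Unbounded — the objective can increase without bound over the feasible region.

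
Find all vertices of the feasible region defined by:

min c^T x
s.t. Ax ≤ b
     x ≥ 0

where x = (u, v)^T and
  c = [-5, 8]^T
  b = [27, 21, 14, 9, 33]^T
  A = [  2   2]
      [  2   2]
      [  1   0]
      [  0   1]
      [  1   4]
Each vertex is the intersection of two constraint boundaries that also satisfies all remaining constraints:
  u = 0 and v = 0 → (0, 0)
  2u + 2v = 21 and v = 0 → (10.5, 0)
  2u + 2v = 21 and u + 4v = 33 → (3, 7.5)
  u + 4v = 33 and u = 0 → (0, 8.25)

Vertices: (0, 0), (10.5, 0), (3, 7.5), (0, 8.25)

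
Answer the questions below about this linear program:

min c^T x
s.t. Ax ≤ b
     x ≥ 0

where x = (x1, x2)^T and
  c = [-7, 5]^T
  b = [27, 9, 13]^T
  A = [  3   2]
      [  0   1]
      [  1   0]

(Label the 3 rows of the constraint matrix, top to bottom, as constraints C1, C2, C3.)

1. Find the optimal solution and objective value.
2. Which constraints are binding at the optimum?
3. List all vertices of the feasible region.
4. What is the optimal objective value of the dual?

1. x1 = 9, x2 = 0, z = -63
2. C1, x2 ≥ 0
3. (0, 0), (9, 0), (3, 9), (0, 9)
4. -63 (by strong duality, equal to the primal optimum)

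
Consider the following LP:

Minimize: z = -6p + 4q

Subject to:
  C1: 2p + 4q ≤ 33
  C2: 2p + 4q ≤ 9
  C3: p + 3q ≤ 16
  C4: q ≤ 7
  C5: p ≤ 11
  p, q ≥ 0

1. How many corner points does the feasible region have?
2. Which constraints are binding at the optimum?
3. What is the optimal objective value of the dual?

1. 3
2. C2, q ≥ 0
3. -27 (by strong duality, equal to the primal optimum)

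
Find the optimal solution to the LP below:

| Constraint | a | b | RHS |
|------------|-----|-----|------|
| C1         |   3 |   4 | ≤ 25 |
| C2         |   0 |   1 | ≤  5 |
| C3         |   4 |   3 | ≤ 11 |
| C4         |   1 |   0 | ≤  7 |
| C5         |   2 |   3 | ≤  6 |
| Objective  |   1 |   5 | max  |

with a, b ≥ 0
a = 0, b = 2, z = 10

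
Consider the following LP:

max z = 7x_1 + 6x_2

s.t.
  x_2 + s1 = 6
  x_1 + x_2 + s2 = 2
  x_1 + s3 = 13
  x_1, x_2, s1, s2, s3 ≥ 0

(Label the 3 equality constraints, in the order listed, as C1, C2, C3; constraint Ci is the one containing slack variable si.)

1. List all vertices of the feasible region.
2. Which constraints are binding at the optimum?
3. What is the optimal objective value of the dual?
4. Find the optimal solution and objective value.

1. (0, 0), (2, 0), (0, 2)
2. C2, x_2 ≥ 0
3. 14 (by strong duality, equal to the primal optimum)
4. x_1 = 2, x_2 = 0, z = 14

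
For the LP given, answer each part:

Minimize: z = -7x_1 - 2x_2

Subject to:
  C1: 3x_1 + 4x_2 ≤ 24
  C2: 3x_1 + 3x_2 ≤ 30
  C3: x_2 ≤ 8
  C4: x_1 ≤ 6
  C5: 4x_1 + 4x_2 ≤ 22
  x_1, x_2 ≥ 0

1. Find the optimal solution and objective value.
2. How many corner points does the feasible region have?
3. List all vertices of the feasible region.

1. x_1 = 5.5, x_2 = 0, z = -38.5
2. 3
3. (0, 0), (5.5, 0), (0, 5.5)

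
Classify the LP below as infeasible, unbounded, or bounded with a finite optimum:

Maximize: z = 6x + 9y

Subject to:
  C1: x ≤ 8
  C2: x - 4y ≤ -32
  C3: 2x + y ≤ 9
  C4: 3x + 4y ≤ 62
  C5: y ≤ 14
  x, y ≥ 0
The point (0, 9) satisfies every constraint, so the LP is feasible; the constraints give x ≤ 8 and y ≤ 14, which with x, y ≥ 0 keep the feasible region inside a bounded box. A feasible, bounded LP attains a finite optimum at a vertex.

Evaluating z = 6x + 9y at each vertex:
  (0, 8): z = 72
  (0.4444, 8.111): z = 75.67
  (0, 9): z = 81

Bounded optimum: z* = 81 at (0, 9).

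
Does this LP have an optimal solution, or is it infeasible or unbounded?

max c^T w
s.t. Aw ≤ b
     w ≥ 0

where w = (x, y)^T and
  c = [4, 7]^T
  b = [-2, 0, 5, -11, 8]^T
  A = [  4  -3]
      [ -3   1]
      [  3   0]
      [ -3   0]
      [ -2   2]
One constraint requires 3x ≤ 5, while the constraint -3x ≤ -11 is equivalent to 3x ≥ 11. Together they would need 11 ≤ 3x ≤ 5, which is impossible since 11 > 5. No point satisfies all constraints.

Infeasible — the constraint set is empty.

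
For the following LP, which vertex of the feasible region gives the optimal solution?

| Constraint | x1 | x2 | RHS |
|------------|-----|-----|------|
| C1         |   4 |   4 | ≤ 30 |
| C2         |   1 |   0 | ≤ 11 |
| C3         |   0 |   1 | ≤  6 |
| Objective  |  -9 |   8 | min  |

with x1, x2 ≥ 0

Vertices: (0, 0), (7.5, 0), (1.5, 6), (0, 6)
(7.5, 0) with z = -67.5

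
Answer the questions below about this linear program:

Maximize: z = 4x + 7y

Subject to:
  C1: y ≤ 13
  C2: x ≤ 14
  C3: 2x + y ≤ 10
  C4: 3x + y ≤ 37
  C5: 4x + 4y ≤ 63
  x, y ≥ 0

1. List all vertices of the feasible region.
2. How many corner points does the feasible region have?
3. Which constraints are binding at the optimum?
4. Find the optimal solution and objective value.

1. (0, 0), (5, 0), (0, 10)
2. 3
3. C3, x ≥ 0
4. x = 0, y = 10, z = 70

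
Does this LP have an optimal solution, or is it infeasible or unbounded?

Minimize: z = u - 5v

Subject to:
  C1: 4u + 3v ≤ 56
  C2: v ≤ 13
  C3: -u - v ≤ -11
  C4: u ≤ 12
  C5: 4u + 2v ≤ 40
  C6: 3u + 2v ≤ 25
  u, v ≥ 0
The point (0, 12.5) satisfies every constraint, so the LP is feasible; the constraints give u ≤ 12 and v ≤ 13, which with u, v ≥ 0 keep the feasible region inside a bounded box. A feasible, bounded LP attains a finite optimum at a vertex.

The LP has an optimal solution: (0, 12.5) with z = -62.5.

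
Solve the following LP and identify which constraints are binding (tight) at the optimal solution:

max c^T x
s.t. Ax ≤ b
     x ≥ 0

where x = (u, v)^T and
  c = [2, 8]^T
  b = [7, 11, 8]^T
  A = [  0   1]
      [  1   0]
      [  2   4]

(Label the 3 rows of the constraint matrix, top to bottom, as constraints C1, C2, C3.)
Optimal: u = 0, v = 2
Slack at optimum:
  C1: slack = 5
  C2: slack = 11
  C3: slack = 0 (binding)
  u ≥ 0: u = 0 (binding)
  v ≥ 0: v = 2
Binding constraints: C3, u ≥ 0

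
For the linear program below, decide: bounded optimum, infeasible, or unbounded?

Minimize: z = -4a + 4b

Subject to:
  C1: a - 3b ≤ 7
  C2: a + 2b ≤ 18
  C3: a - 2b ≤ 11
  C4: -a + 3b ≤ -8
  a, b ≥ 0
C1 requires a - 3b ≤ 7, while C4 (-a + 3b ≤ -8) is equivalent to a - 3b ≥ 8. Together they would need 8 ≤ a - 3b ≤ 7, which is impossible since 8 > 7. No point satisfies all constraints.

Infeasible — the constraint set is empty.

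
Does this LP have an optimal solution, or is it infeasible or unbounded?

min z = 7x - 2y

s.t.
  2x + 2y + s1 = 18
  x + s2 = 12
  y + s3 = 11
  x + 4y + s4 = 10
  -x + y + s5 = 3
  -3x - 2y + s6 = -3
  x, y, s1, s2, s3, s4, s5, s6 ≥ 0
The point (0, 2.5) satisfies every constraint, so the LP is feasible; the constraints give x ≤ 12 and y ≤ 11, which with x, y ≥ 0 keep the feasible region inside a bounded box. A feasible, bounded LP attains a finite optimum at a vertex.

Evaluating z = 7x - 2y at each vertex:
  (1, 0): z = 7
  (9, 0): z = 63
  (8.667, 0.3333): z = 60
  (0, 2.5): z = -5
  (0, 1.5): z = -3

Bounded optimum: z* = -5 at (0, 2.5).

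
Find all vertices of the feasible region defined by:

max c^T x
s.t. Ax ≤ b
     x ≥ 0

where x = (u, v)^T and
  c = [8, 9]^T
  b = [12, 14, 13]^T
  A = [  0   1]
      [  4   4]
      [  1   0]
Each vertex is the intersection of two constraint boundaries that also satisfies all remaining constraints:
  u = 0 and v = 0 → (0, 0)
  4u + 4v = 14 and v = 0 → (3.5, 0)
  4u + 4v = 14 and u = 0 → (0, 3.5)

Vertices: (0, 0), (3.5, 0), (0, 3.5)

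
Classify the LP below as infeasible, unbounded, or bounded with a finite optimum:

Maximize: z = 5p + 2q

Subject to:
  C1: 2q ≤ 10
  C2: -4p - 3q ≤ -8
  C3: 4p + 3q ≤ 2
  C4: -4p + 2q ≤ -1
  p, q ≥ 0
C3 requires 4p + 3q ≤ 2, while C2 (-4p - 3q ≤ -8) is equivalent to 4p + 3q ≥ 8. Together they would need 8 ≤ 4p + 3q ≤ 2, which is impossible since 8 > 2. No point satisfies all constraints.

The feasible region is empty; the LP is infeasible.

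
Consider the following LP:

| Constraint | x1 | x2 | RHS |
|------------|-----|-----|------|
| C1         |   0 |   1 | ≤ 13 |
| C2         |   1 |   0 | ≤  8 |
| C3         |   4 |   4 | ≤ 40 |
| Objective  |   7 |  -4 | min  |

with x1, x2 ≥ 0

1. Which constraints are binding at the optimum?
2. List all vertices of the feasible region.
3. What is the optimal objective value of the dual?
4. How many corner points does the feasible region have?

1. C3, x1 ≥ 0
2. (0, 0), (8, 0), (8, 2), (0, 10)
3. -40 (by strong duality, equal to the primal optimum)
4. 4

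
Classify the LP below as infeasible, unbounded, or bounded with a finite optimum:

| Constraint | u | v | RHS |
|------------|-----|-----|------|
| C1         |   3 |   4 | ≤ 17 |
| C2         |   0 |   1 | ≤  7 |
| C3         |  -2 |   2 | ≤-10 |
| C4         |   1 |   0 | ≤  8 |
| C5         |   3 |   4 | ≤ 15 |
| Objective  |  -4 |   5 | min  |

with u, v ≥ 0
The point (5, 0) satisfies every constraint, so the LP is feasible; the constraints give u ≤ 8 and v ≤ 7, which with u, v ≥ 0 keep the feasible region inside a bounded box. A feasible, bounded LP attains a finite optimum at a vertex.

Evaluating z = -4u + 5v at each vertex:
  (5, 0): z = -20

Bounded optimum: z* = -20 at (5, 0).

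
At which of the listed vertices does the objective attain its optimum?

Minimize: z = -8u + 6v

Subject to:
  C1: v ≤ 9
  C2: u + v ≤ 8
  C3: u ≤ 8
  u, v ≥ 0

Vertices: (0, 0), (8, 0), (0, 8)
Evaluating z = -8u + 6v at each vertex:
  (0, 0): z = 0
  (8, 0): z = -64
  (0, 8): z = 48

The smallest value is z = -64, attained at (8, 0).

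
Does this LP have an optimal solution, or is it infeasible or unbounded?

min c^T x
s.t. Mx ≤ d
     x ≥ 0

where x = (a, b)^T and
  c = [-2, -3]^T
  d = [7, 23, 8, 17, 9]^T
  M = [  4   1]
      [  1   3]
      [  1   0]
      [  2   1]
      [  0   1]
The point (0, 7) satisfies every constraint, so the LP is feasible; the constraints give a ≤ 8 and b ≤ 9, which with a, b ≥ 0 keep the feasible region inside a bounded box. A feasible, bounded LP attains a finite optimum at a vertex.

Evaluating z = -2a - 3b at each vertex:
  (0, 0): z = 0
  (1.75, 0): z = -3.5
  (0, 7): z = -21

Bounded optimum: z* = -21 at (0, 7).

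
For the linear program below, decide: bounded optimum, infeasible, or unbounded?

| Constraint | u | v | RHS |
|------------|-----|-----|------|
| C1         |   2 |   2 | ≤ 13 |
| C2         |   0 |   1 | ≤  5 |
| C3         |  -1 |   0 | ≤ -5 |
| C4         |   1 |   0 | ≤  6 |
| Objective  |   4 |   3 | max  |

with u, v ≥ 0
The point (6, 0.5) satisfies every constraint, so the LP is feasible; the constraints give u ≤ 6 and v ≤ 5, which with u, v ≥ 0 keep the feasible region inside a bounded box. A feasible, bounded LP attains a finite optimum at a vertex.

Bounded optimum: z* = 25.5 at (6, 0.5).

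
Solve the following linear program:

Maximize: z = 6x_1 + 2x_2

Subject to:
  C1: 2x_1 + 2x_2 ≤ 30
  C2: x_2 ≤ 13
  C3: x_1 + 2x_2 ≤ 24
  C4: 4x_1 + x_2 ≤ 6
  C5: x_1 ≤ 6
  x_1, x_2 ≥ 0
Each vertex is the intersection of two constraint boundaries that also satisfies all remaining constraints:
  x_1 = 0 and x_2 = 0 → (0, 0)
  4x_1 + x_2 = 6 and x_2 = 0 → (1.5, 0)
  4x_1 + x_2 = 6 and x_1 = 0 → (0, 6)

Evaluating z = 6x_1 + 2x_2 at each vertex:
  (0, 0): z = 0
  (1.5, 0): z = 9
  (0, 6): z = 12

The maximum is at (0, 6) with z = 12.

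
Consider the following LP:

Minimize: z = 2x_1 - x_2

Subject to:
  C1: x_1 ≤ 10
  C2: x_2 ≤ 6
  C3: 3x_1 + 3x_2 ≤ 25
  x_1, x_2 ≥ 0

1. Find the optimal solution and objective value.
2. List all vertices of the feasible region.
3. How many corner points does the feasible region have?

1. x_1 = 0, x_2 = 6, z = -6
2. (0, 0), (8.333, 0), (2.333, 6), (0, 6)
3. 4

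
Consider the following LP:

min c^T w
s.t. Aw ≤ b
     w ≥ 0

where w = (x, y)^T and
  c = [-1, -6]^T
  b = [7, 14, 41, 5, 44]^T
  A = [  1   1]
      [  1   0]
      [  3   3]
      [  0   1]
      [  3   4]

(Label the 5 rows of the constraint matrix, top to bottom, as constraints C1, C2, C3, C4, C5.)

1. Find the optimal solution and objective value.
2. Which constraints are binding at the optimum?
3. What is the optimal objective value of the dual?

1. x = 2, y = 5, z = -32
2. C1, C4
3. -32 (by strong duality, equal to the primal optimum)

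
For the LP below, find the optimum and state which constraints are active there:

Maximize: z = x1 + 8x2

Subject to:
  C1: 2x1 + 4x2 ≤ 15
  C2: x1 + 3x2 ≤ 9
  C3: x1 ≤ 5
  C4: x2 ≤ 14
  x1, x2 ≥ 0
Optimal: x1 = 0, x2 = 3
Slack at optimum:
  C1: slack = 3
  C2: slack = 0 (binding)
  C3: slack = 5
  C4: slack = 11
  x1 ≥ 0: x1 = 0 (binding)
  x2 ≥ 0: x2 = 3
Binding constraints: C2, x1 ≥ 0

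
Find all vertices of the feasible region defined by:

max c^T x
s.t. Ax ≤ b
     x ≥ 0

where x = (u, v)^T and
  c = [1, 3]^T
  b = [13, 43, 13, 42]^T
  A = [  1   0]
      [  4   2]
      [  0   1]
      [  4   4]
Each vertex is the intersection of two constraint boundaries that also satisfies all remaining constraints:
  u = 0 and v = 0 → (0, 0)
  4u + 4v = 42 and v = 0 → (10.5, 0)
  4u + 4v = 42 and u = 0 → (0, 10.5)

Vertices: (0, 0), (10.5, 0), (0, 10.5)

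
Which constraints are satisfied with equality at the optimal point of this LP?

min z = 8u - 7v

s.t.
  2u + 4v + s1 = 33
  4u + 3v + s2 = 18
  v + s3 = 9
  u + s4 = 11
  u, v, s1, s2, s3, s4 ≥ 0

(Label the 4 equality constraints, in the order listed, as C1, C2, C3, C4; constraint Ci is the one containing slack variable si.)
Optimal: u = 0, v = 6
Binding: C2, u ≥ 0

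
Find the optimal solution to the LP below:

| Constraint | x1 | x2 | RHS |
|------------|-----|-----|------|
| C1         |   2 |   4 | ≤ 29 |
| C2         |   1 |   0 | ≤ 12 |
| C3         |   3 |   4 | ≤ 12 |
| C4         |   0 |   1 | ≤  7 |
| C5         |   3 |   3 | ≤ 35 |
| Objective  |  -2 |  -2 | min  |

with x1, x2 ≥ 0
Each vertex is the intersection of two constraint boundaries that also satisfies all remaining constraints:
  x1 = 0 and x2 = 0 → (0, 0)
  3x1 + 4x2 = 12 and x2 = 0 → (4, 0)
  3x1 + 4x2 = 12 and x1 = 0 → (0, 3)

Evaluating z = -2x1 - 2x2 at each vertex:
  (0, 0): z = 0
  (4, 0): z = -8
  (0, 3): z = -6

The minimum is at (4, 0) with z = -8.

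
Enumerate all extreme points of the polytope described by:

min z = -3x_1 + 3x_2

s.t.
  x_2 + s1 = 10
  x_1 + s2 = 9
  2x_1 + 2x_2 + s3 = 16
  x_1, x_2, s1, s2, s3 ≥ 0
Each vertex is the intersection of two constraint boundaries that also satisfies all remaining constraints:
  x_1 = 0 and x_2 = 0 → (0, 0)
  2x_1 + 2x_2 = 16 and x_2 = 0 → (8, 0)
  2x_1 + 2x_2 = 16 and x_1 = 0 → (0, 8)

Vertices: (0, 0), (8, 0), (0, 8)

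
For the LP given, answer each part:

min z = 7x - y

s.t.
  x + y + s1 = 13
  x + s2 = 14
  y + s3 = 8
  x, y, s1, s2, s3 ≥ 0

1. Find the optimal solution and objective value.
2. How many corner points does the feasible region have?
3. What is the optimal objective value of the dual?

1. x = 0, y = 8, z = -8
2. 4
3. -8 (by strong duality, equal to the primal optimum)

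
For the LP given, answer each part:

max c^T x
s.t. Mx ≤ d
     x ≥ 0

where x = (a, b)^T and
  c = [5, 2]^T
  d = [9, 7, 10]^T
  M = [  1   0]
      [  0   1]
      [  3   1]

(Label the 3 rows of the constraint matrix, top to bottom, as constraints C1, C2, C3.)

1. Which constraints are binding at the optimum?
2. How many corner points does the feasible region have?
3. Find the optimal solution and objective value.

1. C2, C3
2. 4
3. a = 1, b = 7, z = 19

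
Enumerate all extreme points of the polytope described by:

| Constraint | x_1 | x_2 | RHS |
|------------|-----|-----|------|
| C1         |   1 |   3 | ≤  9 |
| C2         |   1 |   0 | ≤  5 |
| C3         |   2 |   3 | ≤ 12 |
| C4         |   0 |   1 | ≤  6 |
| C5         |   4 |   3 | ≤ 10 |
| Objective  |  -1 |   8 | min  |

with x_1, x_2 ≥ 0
Each vertex is the intersection of two constraint boundaries that also satisfies all remaining constraints:
  x_1 = 0 and x_2 = 0 → (0, 0)
  4x_1 + 3x_2 = 10 and x_2 = 0 → (2.5, 0)
  x_1 + 3x_2 = 9 and 4x_1 + 3x_2 = 10 → (0.3333, 2.889)
  x_1 + 3x_2 = 9 and x_1 = 0 → (0, 3)

Vertices: (0, 0), (2.5, 0), (0.3333, 2.889), (0, 3)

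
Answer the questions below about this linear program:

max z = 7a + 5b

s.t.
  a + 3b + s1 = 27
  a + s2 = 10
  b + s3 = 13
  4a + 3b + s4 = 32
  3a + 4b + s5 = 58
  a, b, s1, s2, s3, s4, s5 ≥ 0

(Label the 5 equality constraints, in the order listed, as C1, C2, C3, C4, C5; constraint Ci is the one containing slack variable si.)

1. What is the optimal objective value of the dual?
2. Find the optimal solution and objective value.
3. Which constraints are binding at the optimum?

1. 56 (by strong duality, equal to the primal optimum)
2. a = 8, b = 0, z = 56
3. C4, b ≥ 0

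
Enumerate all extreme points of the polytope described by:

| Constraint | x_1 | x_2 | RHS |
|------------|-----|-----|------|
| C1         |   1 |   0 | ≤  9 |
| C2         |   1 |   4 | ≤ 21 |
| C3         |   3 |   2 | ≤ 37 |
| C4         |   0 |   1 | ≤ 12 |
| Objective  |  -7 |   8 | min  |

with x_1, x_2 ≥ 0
Each vertex is the intersection of two constraint boundaries that also satisfies all remaining constraints:
  x_1 = 0 and x_2 = 0 → (0, 0)
  x_1 = 9 and x_2 = 0 → (9, 0)
  x_1 = 9 and x_1 + 4x_2 = 21 → (9, 3)
  x_1 + 4x_2 = 21 and x_1 = 0 → (0, 5.25)

Vertices: (0, 0), (9, 0), (9, 3), (0, 5.25)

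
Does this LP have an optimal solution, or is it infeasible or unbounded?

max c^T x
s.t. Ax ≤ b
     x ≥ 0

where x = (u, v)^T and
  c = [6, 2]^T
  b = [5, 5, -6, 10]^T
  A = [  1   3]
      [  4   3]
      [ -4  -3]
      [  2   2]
One constraint requires 4u + 3v ≤ 5, while the constraint -4u - 3v ≤ -6 is equivalent to 4u + 3v ≥ 6. Together they would need 6 ≤ 4u + 3v ≤ 5, which is impossible since 6 > 5. No point satisfies all constraints.

Infeasible: no point satisfies all constraints simultaneously.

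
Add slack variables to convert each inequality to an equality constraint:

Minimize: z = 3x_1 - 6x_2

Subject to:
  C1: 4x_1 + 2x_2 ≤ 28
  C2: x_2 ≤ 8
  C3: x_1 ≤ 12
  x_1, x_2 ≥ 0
min z = 3x_1 - 6x_2

s.t.
  4x_1 + 2x_2 + s1 = 28
  x_2 + s2 = 8
  x_1 + s3 = 12
  x_1, x_2, s1, s2, s3 ≥ 0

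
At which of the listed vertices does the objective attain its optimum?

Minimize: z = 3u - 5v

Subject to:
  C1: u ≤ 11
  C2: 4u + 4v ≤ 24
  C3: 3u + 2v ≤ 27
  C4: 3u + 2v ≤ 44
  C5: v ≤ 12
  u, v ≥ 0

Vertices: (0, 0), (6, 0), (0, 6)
(0, 6) with z = -30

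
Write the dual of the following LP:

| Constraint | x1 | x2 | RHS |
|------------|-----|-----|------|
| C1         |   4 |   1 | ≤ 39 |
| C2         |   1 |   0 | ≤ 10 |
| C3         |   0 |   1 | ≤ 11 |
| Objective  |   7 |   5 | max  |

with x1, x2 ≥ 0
Minimize: z = 39y1 + 10y2 + 11y3

Subject to:
  C1: -4y1 - y2 ≤ -7
  C2: -y1 - y3 ≤ -5
  y1, y2, y3 ≥ 0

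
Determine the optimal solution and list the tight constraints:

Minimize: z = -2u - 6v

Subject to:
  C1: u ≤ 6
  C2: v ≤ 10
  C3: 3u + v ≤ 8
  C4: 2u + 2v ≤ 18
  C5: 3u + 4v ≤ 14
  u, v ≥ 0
Optimal: u = 0, v = 3.5
Binding: C5, u ≥ 0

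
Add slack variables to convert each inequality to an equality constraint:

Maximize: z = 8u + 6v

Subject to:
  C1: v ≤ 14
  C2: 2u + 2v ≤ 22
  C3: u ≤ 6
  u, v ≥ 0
max z = 8u + 6v

s.t.
  v + s1 = 14
  2u + 2v + s2 = 22
  u + s3 = 6
  u, v, s1, s2, s3 ≥ 0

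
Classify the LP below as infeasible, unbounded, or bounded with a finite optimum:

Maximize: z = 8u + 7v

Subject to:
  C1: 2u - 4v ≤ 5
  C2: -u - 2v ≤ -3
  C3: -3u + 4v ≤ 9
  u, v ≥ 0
Feasible point: (0, 2) satisfies every constraint, so the LP is feasible.
Direction d = (2, 1): for each constraint row a, a·d ≤ 0 —
  (2)(2) + (-4)(1) = 0 ≤ 0
  (-1)(2) + (-2)(1) = -4 ≤ 0
  (-3)(2) + (4)(1) = -2 ≤ 0
and d ≥ 0, so (0, 2) + t·d stays feasible for every t ≥ 0. Along this ray z = 8u + 7v changes by 23 per unit t, so z → +∞.

Unbounded — the objective can increase without bound over the feasible region.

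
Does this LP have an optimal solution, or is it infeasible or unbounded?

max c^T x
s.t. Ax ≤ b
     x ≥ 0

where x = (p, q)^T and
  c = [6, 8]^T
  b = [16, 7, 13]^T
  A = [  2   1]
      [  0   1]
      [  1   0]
The point (4.5, 7) satisfies every constraint, so the LP is feasible; the constraints give p ≤ 13 and q ≤ 7, which with p, q ≥ 0 keep the feasible region inside a bounded box. A feasible, bounded LP attains a finite optimum at a vertex.

The LP has an optimal solution: (4.5, 7) with z = 83.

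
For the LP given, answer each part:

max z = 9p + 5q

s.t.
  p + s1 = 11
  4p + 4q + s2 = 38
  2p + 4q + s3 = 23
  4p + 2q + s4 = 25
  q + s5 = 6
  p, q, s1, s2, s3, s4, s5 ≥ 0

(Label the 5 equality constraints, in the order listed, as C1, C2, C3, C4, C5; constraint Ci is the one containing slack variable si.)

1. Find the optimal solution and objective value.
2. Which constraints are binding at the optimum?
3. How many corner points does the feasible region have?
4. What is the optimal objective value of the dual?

1. p = 4.5, q = 3.5, z = 58
2. C3, C4
3. 4
4. 58 (by strong duality, equal to the primal optimum)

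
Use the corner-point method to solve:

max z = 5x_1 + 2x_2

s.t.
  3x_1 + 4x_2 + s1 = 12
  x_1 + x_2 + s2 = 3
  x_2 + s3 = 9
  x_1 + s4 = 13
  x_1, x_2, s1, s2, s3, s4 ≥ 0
Each vertex is the intersection of two constraint boundaries that also satisfies all remaining constraints:
  x_1 = 0 and x_2 = 0 → (0, 0)
  x_1 + x_2 = 3 and x_2 = 0 → (3, 0)
  3x_1 + 4x_2 = 12 and x_1 + x_2 = 3 → (0, 3)

Evaluating z = 5x_1 + 2x_2 at each vertex:
  (0, 0): z = 0
  (3, 0): z = 15
  (0, 3): z = 6

The maximum is at (3, 0) with z = 15.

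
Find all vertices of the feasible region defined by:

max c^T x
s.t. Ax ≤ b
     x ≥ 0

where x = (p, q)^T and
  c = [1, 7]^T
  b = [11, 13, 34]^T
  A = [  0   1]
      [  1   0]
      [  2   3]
Each vertex is the intersection of two constraint boundaries that also satisfies all remaining constraints:
  p = 0 and q = 0 → (0, 0)
  p = 13 and q = 0 → (13, 0)
  p = 13 and 2p + 3q = 34 → (13, 2.667)
  q = 11 and 2p + 3q = 34 → (0.5, 11)
  q = 11 and p = 0 → (0, 11)

Vertices: (0, 0), (13, 0), (13, 2.667), (0.5, 11), (0, 11)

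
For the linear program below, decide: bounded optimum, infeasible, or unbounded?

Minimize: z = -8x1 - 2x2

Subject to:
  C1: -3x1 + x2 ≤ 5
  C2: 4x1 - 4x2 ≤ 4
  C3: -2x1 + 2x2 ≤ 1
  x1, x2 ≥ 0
Feasible point: (0, 0) satisfies every constraint, so the LP is feasible.
Direction d = (1, 1): for each constraint row a, a·d ≤ 0 —
  (-3)(1) + (1)(1) = -2 ≤ 0
  (4)(1) + (-4)(1) = 0 ≤ 0
  (-2)(1) + (2)(1) = 0 ≤ 0
and d ≥ 0, so (0, 0) + t·d stays feasible for every t ≥ 0. Along this ray z = -8x1 - 2x2 changes by -10 per unit t, so z → −∞.

Unbounded: there is a feasible ray along which z → −∞.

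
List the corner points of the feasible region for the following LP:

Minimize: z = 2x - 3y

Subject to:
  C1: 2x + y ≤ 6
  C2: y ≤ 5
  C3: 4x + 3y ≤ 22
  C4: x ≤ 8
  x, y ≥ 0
Each vertex is the intersection of two constraint boundaries that also satisfies all remaining constraints:
  x = 0 and y = 0 → (0, 0)
  2x + y = 6 and y = 0 → (3, 0)
  2x + y = 6 and y = 5 → (0.5, 5)
  y = 5 and x = 0 → (0, 5)

Vertices: (0, 0), (3, 0), (0.5, 5), (0, 5)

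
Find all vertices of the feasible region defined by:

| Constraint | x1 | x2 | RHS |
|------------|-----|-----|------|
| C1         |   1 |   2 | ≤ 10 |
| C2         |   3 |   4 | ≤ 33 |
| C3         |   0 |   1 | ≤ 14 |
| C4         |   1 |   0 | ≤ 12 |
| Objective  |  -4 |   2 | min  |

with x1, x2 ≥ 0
Each vertex is the intersection of two constraint boundaries that also satisfies all remaining constraints:
  x1 = 0 and x2 = 0 → (0, 0)
  x1 + 2x2 = 10 and x2 = 0 → (10, 0)
  x1 + 2x2 = 10 and x1 = 0 → (0, 5)

Vertices: (0, 0), (10, 0), (0, 5)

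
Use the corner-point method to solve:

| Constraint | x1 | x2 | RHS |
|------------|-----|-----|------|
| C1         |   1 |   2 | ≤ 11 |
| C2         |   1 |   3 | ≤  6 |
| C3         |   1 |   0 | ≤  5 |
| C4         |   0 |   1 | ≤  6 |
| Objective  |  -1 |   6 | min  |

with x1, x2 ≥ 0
Each vertex is the intersection of two constraint boundaries that also satisfies all remaining constraints:
  x1 = 0 and x2 = 0 → (0, 0)
  x1 = 5 and x2 = 0 → (5, 0)
  x1 + 3x2 = 6 and x1 = 5 → (5, 0.3333)
  x1 + 3x2 = 6 and x1 = 0 → (0, 2)

Evaluating z = -x1 + 6x2 at each vertex:
  (0, 0): z = 0
  (5, 0): z = -5
  (5, 0.3333): z = -3
  (0, 2): z = 12

The minimum is at (5, 0) with z = -5.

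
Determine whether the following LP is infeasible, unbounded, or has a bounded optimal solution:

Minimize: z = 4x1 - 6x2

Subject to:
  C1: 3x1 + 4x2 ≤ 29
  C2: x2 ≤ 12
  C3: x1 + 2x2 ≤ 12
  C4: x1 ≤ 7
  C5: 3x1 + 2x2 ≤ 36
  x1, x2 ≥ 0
The point (0, 6) satisfies every constraint, so the LP is feasible; the constraints give x1 ≤ 7 and x2 ≤ 12, which with x1, x2 ≥ 0 keep the feasible region inside a bounded box. A feasible, bounded LP attains a finite optimum at a vertex.

Evaluating z = 4x1 - 6x2 at each vertex:
  (0, 0): z = 0
  (7, 0): z = 28
  (7, 2): z = 16
  (5, 3.5): z = -1
  (0, 6): z = -36

The LP has an optimal solution: (0, 6) with z = -36.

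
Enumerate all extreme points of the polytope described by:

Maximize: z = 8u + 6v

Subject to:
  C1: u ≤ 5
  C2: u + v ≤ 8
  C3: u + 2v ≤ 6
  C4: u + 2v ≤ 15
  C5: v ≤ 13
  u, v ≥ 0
Each vertex is the intersection of two constraint boundaries that also satisfies all remaining constraints:
  u = 0 and v = 0 → (0, 0)
  u = 5 and v = 0 → (5, 0)
  u = 5 and u + 2v = 6 → (5, 0.5)
  u + 2v = 6 and u = 0 → (0, 3)

Vertices: (0, 0), (5, 0), (5, 0.5), (0, 3)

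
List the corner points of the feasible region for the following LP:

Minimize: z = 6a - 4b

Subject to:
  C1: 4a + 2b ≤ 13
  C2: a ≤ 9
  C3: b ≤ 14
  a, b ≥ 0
Each vertex is the intersection of two constraint boundaries that also satisfies all remaining constraints:
  a = 0 and b = 0 → (0, 0)
  4a + 2b = 13 and b = 0 → (3.25, 0)
  4a + 2b = 13 and a = 0 → (0, 6.5)

Vertices: (0, 0), (3.25, 0), (0, 6.5)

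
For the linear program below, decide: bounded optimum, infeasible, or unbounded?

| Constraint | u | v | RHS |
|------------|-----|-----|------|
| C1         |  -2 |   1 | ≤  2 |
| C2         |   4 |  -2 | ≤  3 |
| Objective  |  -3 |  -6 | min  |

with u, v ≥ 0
Feasible point: (0, 0) satisfies every constraint, so the LP is feasible.
Direction d = (1, 2): for each constraint row a, a·d ≤ 0 —
  (-2)(1) + (1)(2) = 0 ≤ 0
  (4)(1) + (-2)(2) = 0 ≤ 0
and d ≥ 0, so (0, 0) + t·d stays feasible for every t ≥ 0. Along this ray z = -3u - 6v changes by -15 per unit t, so z → −∞.

The LP is unbounded; z can be made arbitrarily small.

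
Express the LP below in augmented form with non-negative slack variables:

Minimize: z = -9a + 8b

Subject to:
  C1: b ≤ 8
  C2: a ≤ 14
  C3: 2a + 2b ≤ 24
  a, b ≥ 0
min z = -9a + 8b

s.t.
  b + s1 = 8
  a + s2 = 14
  2a + 2b + s3 = 24
  a, b, s1, s2, s3 ≥ 0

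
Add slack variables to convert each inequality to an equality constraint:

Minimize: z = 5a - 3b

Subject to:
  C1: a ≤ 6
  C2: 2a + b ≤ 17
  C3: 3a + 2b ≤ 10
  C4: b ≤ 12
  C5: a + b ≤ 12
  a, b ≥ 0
min z = 5a - 3b

s.t.
  a + s1 = 6
  2a + b + s2 = 17
  3a + 2b + s3 = 10
  b + s4 = 12
  a + b + s5 = 12
  a, b, s1, s2, s3, s4, s5 ≥ 0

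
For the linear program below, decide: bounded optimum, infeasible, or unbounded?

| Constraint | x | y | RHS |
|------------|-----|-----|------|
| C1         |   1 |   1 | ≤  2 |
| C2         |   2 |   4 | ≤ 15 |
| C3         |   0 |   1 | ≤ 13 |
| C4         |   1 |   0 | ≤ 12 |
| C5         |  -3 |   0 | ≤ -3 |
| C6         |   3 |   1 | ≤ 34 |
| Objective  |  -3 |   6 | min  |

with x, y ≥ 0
The point (2, 0) satisfies every constraint, so the LP is feasible; the constraints give x ≤ 12 and y ≤ 13, which with x, y ≥ 0 keep the feasible region inside a bounded box. A feasible, bounded LP attains a finite optimum at a vertex.

Evaluating z = -3x + 6y at each vertex:
  (1, 0): z = -3
  (2, 0): z = -6
  (1, 1): z = 3

Feasible with finite optimum z* = -6 at (2, 0).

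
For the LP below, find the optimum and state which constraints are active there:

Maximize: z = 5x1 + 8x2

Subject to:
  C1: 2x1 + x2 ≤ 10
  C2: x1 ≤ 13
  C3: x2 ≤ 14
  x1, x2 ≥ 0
Optimal: x1 = 0, x2 = 10
Slack at optimum:
  C1: slack = 0 (binding)
  C2: slack = 13
  C3: slack = 4
  x1 ≥ 0: x1 = 0 (binding)
  x2 ≥ 0: x2 = 10
Binding constraints: C1, x1 ≥ 0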